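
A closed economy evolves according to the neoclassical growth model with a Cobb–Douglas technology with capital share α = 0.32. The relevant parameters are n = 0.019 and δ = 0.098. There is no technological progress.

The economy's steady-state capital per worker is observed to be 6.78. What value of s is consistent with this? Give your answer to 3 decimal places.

s ≈ 0.430

In steady state, investment equals break-even investment: s·k^α = (n + δ)·k.
So s / (n + δ) = (k*)^(1−α) = 6.78^0.68 = 3.6748.
Therefore s = 3.6748 × (n + δ) = 3.6748 × 0.117 = 0.4300.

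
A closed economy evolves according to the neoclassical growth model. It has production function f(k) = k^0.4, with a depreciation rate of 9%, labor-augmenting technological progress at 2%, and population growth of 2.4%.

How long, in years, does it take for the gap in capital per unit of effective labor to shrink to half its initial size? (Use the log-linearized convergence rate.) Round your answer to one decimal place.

Near the steady state the convergence rate is λ = (1 − α)(n + g + δ).
λ = (1 − 0.4) × 0.134 = 0.6 × 0.134 = 0.0804
Half-life = ln 2 / λ = 0.6931 / 0.0804 ≈ 8.62 years

t_½ ≈ 8.6 years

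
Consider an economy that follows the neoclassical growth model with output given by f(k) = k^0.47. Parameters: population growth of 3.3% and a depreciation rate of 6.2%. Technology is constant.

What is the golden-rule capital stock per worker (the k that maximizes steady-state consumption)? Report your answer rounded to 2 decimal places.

The golden rule sets f'(k) = n + δ, i.e. α·k^(α−1) = n + δ.
So k^(1−α) = α / (n + δ) = 0.47 / 0.095 = 4.9474.
k_gold = 4.9474^(1/0.53) ≈ 20.4242

k_gold ≈ 20.42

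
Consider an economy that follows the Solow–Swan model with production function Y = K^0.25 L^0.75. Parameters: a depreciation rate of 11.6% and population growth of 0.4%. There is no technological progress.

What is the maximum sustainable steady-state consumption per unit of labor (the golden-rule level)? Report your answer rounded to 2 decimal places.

c_gold ≈ 0.96

At the golden rule, f'(k) = n + δ, so α·k^(α−1) = n + δ and k_gold = (α/(n + δ))^(1/(1−α)).
k_gold = (0.25/0.120)^(1/0.75) = 2.0833^1.3333 ≈ 2.6607
c_gold = f(k_gold) − (n + δ)·k_gold = 1.2772 − 0.120×2.6607 ≈ 0.9579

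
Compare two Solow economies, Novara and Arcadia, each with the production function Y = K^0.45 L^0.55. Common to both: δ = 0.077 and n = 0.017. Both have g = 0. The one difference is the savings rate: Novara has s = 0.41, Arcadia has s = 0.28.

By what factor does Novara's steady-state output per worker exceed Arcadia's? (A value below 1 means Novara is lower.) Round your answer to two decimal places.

ratio ≈ 1.37

Steady-state y* = [s/(n + δ)]^(α/(1−α)), so the ratio is [ (s_N/(n + δ)_N) / (s_A/(n + δ)_A) ]^0.8182.
s_N/(n + δ)_N = 0.41/0.094 = 4.3617; s_A/(n + δ)_A = 0.28/0.094 = 2.9787.
Ratio = (4.3617/2.9787)^0.8182 = 1.4643^0.8182 ≈ 1.3662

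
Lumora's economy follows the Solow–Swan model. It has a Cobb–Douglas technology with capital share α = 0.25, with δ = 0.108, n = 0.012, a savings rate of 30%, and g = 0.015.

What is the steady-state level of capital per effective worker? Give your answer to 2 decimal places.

In steady state, investment equals break-even investment: s·k^α = (n + g + δ)·k.
Dividing both sides by k: k^(1−α) = s / (n + g + δ).
k^0.75 = 0.30 / (0.012 + 0.015 + 0.108) = 0.30 / 0.135 = 2.2222
k* = 2.2222^(1/0.75) ≈ 2.8999

k* = 2.90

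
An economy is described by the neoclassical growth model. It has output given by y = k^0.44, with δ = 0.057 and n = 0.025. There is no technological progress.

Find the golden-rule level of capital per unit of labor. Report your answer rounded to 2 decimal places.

The golden rule sets f'(k) = n + δ, i.e. α·k^(α−1) = n + δ.
So k^(1−α) = α / (n + δ) = 0.44 / 0.082 = 5.3659.
k_gold = 5.3659^(1/0.56) ≈ 20.0878

k_gold ≈ 20.09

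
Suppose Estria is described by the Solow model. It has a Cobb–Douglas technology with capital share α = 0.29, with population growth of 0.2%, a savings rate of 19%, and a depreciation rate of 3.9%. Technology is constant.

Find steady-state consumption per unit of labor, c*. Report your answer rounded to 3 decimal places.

Steady state requires s·f(k) = (n + δ)·k, i.e. s·k^α = (n + δ)·k.
Rearranging, k^(1−α) = s / (n + δ).
k^0.71 = 0.19 / (0.002 + 0.039) = 0.19 / 0.041 = 4.6341
k* = 4.6341^(1/0.71) ≈ 8.6692
y* = (k*)^α = 8.6692^0.29 ≈ 1.8707
c* = (1 − s)·y* = (1 − 0.19) × 1.8707 ≈ 1.5153

c* ≈ 1.515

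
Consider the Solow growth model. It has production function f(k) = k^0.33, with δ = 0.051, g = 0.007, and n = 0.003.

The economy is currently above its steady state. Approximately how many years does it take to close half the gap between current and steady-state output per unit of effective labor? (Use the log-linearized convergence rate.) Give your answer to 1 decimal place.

half-life ≈ 17.0 years

Near the steady state the convergence rate is λ = (1 − α)(n + g + δ).
λ = (1 − 0.33) × 0.061 = 0.67 × 0.061 = 0.04087
Half-life = ln 2 / λ = 0.6931 / 0.04087 ≈ 16.96 years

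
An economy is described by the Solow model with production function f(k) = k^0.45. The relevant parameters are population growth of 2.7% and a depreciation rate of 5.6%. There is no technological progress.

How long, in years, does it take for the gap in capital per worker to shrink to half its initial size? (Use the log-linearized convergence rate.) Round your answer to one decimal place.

about 15.2 years

Near the steady state the convergence rate is λ = (1 − α)(n + δ).
λ = (1 − 0.45) × 0.083 = 0.55 × 0.083 = 0.04565
Half-life = ln 2 / λ = 0.6931 / 0.04565 ≈ 15.18 years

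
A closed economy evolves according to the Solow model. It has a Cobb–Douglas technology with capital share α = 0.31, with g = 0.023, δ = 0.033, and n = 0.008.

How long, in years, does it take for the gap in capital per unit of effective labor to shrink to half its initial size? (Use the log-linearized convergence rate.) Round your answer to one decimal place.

Near the steady state the convergence rate is λ = (1 − α)(n + g + δ).
λ = (1 − 0.31) × 0.064 = 0.69 × 0.064 = 0.04416
Half-life = ln 2 / λ = 0.6931 / 0.04416 ≈ 15.70 years

about 15.7 years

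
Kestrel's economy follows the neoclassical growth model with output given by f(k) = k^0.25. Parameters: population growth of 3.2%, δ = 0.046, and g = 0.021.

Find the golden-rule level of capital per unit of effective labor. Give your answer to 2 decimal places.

k_gold ≈ 3.44

The golden rule sets f'(k) = n + g + δ, i.e. α·k^(α−1) = n + g + δ.
So k^(1−α) = α / (n + g + δ) = 0.25 / 0.099 = 2.5253.
k_gold = 2.5253^(1/0.75) ≈ 3.4389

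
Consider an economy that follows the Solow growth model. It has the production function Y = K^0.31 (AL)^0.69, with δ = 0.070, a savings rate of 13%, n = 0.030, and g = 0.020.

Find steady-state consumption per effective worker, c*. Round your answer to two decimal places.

At the steady state, Δk = 0, so s·k^α = (n + g + δ)·k.
Rearranging, k^(1−α) = s / (n + g + δ).
k^0.69 = 0.13 / (0.030 + 0.020 + 0.070) = 0.13 / 0.120 = 1.0833
k* = 1.0833^(1/0.69) ≈ 1.1230
y* = (k*)^α = 1.1230^0.31 ≈ 1.0366
c* = (1 − s)·y* = (1 − 0.13) × 1.0366 ≈ 0.9018

c* = 0.90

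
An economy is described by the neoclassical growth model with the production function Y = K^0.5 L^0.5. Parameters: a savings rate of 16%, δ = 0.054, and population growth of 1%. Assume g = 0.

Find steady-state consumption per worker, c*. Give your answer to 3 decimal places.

c* = 2.100

Steady state requires s·f(k) = (n + δ)·k, i.e. s·k^α = (n + δ)·k.
Dividing both sides by k: k^(1−α) = s / (n + δ).
k^0.5 = 0.16 / (0.010 + 0.054) = 0.16 / 0.064 = 2.5000
k* = 2.5000^(1/0.5) ≈ 6.2500
y* = (k*)^α = 6.2500^0.5 ≈ 2.5000
c* = (1 − s)·y* = (1 − 0.16) × 2.5000 ≈ 2.1000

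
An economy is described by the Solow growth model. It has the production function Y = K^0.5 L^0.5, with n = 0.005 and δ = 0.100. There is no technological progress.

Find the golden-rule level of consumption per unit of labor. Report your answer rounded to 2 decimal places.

c_gold ≈ 2.38

At the golden rule, f'(k) = n + δ, so α·k^(α−1) = n + δ and k_gold = (α/(n + δ))^(1/(1−α)).
k_gold = (0.5/0.105)^(1/0.5) = 4.7619^2 ≈ 22.6757
c_gold = f(k_gold) − (n + δ)·k_gold = 4.7619 − 0.105×22.6757 ≈ 2.3810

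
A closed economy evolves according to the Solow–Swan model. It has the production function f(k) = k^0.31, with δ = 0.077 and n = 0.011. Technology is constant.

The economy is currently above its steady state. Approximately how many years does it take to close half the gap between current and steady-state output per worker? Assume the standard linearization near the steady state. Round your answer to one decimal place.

Near the steady state the convergence rate is λ = (1 − α)(n + δ).
λ = (1 − 0.31) × 0.088 = 0.69 × 0.088 = 0.06072
Half-life = ln 2 / λ = 0.6931 / 0.06072 ≈ 11.41 years

half-life ≈ 11.4 years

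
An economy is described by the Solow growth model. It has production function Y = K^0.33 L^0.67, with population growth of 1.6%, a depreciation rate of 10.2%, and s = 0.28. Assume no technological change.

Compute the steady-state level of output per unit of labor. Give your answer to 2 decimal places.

y* ≈ 1.53

In steady state, investment equals break-even investment: s·k^α = (n + δ)·k.
Rearranging, k^(1−α) = s / (n + δ).
k^0.67 = 0.28 / (0.016 + 0.102) = 0.28 / 0.118 = 2.3729
k* = 2.3729^(1/0.67) ≈ 3.6318
y* = (k*)^α = 3.6318^0.33 ≈ 1.5305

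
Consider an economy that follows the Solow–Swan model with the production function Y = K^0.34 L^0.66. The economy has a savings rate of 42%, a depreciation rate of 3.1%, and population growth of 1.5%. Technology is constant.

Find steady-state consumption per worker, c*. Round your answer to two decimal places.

c* = 1.81

At the steady state, Δk = 0, so s·k^α = (n + δ)·k.
Dividing both sides by k: k^(1−α) = s / (n + δ).
k^0.66 = 0.42 / (0.015 + 0.031) = 0.42 / 0.046 = 9.1304
k* = 9.1304^(1/0.66) ≈ 28.5291
y* = (k*)^α = 28.5291^0.34 ≈ 3.1246
c* = (1 − s)·y* = (1 − 0.42) × 3.1246 ≈ 1.8123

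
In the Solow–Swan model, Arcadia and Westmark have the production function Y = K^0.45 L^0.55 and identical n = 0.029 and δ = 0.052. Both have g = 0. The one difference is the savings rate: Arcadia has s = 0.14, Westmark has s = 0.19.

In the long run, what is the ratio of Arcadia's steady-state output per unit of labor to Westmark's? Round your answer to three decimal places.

y*_A / y*_W ≈ 0.779

Steady-state y* = [s/(n + δ)]^(α/(1−α)), so the ratio is [ (s_A/(n + δ)_A) / (s_W/(n + δ)_W) ]^0.8182.
s_A/(n + δ)_A = 0.14/0.081 = 1.7284; s_W/(n + δ)_W = 0.19/0.081 = 2.3457.
Ratio = (1.7284/2.3457)^0.8182 = 0.7368^0.8182 ≈ 0.7789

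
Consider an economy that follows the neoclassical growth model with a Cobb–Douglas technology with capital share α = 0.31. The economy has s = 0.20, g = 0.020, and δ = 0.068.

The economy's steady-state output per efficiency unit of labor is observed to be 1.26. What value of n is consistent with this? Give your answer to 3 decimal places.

n ≈ 0.032

Steady state requires s·f(k) = (n + g + δ)·k, i.e. s·k^α = (n + g + δ)·k.
Since y* = [s/(n + g + δ)]^(α/(1−α)), we have s/(n + g + δ) = (y*)^((1−α)/α) = 1.26^2.2258 = 1.6726.
Therefore n + g + δ = s / 1.6726 = 0.20 / 1.6726 = 0.1196, so n = 0.1196 − 0.088 = 0.0316.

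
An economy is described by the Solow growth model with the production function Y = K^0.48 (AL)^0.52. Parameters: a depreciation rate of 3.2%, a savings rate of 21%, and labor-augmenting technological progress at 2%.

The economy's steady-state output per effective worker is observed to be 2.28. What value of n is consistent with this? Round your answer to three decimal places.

In steady state, investment equals break-even investment: s·k^α = (n + g + δ)·k.
Since y* = [s/(n + g + δ)]^(α/(1−α)), we have s/(n + g + δ) = (y*)^((1−α)/α) = 2.28^1.0833 = 2.4420.
Therefore n + g + δ = s / 2.4420 = 0.21 / 2.4420 = 0.0860, so n = 0.0860 − 0.052 = 0.0340.

n ≈ 0.034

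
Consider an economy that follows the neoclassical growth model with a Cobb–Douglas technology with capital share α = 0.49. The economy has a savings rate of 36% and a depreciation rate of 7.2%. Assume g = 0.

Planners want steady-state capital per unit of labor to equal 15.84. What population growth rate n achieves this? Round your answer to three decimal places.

n ≈ 0.016

In steady state, investment equals break-even investment: s·k^α = (n + δ)·k.
So s / (n + δ) = (k*)^(1−α) = 15.84^0.51 = 4.0914.
Therefore n + δ = s / 4.0914 = 0.36 / 4.0914 = 0.0880, so n = 0.0880 − 0.072 = 0.0160.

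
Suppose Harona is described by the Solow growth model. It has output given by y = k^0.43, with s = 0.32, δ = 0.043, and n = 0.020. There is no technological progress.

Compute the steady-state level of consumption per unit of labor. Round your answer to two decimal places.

c* = 2.32

At the steady state, Δk = 0, so s·k^α = (n + δ)·k.
Rearranging, k^(1−α) = s / (n + δ).
k^0.57 = 0.32 / (0.020 + 0.043) = 0.32 / 0.063 = 5.0794
k* = 5.0794^(1/0.57) ≈ 17.3088
y* = (k*)^α = 17.3088^0.43 ≈ 3.4076
c* = (1 − s)·y* = (1 − 0.32) × 3.4076 ≈ 2.3172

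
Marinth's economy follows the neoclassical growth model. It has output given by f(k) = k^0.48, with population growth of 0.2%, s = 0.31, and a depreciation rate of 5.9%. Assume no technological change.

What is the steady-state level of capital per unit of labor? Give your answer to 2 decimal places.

At the steady state, Δk = 0, so s·k^α = (n + δ)·k.
Dividing both sides by k: k^(1−α) = s / (n + δ).
k^0.52 = 0.31 / (0.002 + 0.059) = 0.31 / 0.061 = 5.0820
k* = 5.0820^(1/0.52) ≈ 22.7908

k* = 22.79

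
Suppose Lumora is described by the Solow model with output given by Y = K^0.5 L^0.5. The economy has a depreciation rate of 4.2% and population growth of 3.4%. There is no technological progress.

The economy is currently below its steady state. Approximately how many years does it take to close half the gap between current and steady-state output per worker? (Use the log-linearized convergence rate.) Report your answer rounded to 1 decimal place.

t_½ ≈ 18.2 years

Near the steady state the convergence rate is λ = (1 − α)(n + δ).
λ = (1 − 0.5) × 0.076 = 0.5 × 0.076 = 0.0380
Half-life = ln 2 / λ = 0.6931 / 0.0380 ≈ 18.24 years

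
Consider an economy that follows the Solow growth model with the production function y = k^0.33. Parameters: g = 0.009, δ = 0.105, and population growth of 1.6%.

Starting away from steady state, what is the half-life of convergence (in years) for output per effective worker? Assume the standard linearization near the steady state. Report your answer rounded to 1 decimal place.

Near the steady state the convergence rate is λ = (1 − α)(n + g + δ).
λ = (1 − 0.33) × 0.130 = 0.67 × 0.130 = 0.0871
Half-life = ln 2 / λ = 0.6931 / 0.0871 ≈ 7.96 years

t_½ ≈ 8.0 years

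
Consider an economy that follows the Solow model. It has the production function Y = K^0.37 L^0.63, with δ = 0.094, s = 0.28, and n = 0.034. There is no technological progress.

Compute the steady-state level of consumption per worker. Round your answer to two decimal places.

In steady state, investment equals break-even investment: s·k^α = (n + δ)·k.
Rearranging, k^(1−α) = s / (n + δ).
k^0.63 = 0.28 / (0.034 + 0.094) = 0.28 / 0.128 = 2.1875
k* = 2.1875^(1/0.63) ≈ 3.4642
y* = (k*)^α = 3.4642^0.37 ≈ 1.5836
c* = (1 − s)·y* = (1 − 0.28) × 1.5836 ≈ 1.1402

c* = 1.14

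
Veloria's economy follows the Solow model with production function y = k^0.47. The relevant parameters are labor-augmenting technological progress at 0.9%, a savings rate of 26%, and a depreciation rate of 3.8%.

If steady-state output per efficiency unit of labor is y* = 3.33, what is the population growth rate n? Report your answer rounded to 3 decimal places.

n ≈ 0.020

In steady state, investment equals break-even investment: s·k^α = (n + g + δ)·k.
Since y* = [s/(n + g + δ)]^(α/(1−α)), we have s/(n + g + δ) = (y*)^((1−α)/α) = 3.33^1.1277 = 3.8829.
Therefore n + g + δ = s / 3.8829 = 0.26 / 3.8829 = 0.0670, so n = 0.0670 − 0.047 = 0.0200.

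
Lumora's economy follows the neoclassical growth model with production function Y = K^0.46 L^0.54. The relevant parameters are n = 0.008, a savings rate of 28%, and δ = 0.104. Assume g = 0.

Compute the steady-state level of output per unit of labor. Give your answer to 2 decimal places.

Steady state requires s·f(k) = (n + δ)·k, i.e. s·k^α = (n + δ)·k.
Rearranging, k^(1−α) = s / (n + δ).
k^0.54 = 0.28 / (0.008 + 0.104) = 0.28 / 0.112 = 2.5000
k* = 2.5000^(1/0.54) ≈ 5.4566
y* = (k*)^α = 5.4566^0.46 ≈ 2.1827

y* = 2.18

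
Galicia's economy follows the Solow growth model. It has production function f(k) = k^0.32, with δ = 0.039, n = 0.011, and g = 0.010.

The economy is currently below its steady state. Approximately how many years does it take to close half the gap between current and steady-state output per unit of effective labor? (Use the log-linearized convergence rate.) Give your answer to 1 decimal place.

t_½ ≈ 17.0 years

Near the steady state the convergence rate is λ = (1 − α)(n + g + δ).
λ = (1 − 0.32) × 0.060 = 0.68 × 0.060 = 0.0408
Half-life = ln 2 / λ = 0.6931 / 0.0408 ≈ 16.99 years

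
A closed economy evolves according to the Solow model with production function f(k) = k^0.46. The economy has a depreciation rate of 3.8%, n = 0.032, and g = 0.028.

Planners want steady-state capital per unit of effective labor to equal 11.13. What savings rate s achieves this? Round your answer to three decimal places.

s ≈ 0.360

Steady state requires s·f(k) = (n + g + δ)·k, i.e. s·k^α = (n + g + δ)·k.
So s / (n + g + δ) = (k*)^(1−α) = 11.13^0.54 = 3.6737.
Therefore s = 3.6737 × (n + g + δ) = 3.6737 × 0.098 = 0.3600.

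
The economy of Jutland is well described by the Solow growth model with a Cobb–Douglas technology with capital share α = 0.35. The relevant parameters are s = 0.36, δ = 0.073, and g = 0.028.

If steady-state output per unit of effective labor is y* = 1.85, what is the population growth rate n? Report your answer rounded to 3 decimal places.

n ≈ 0.014

Steady state requires s·f(k) = (n + g + δ)·k, i.e. s·k^α = (n + g + δ)·k.
Since y* = [s/(n + g + δ)]^(α/(1−α)), we have s/(n + g + δ) = (y*)^((1−α)/α) = 1.85^1.8571 = 3.1345.
Therefore n + g + δ = s / 3.1345 = 0.36 / 3.1345 = 0.1149, so n = 0.1149 − 0.101 = 0.0139.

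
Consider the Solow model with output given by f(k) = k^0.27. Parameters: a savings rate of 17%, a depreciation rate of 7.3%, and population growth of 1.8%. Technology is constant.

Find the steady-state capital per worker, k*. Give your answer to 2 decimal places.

k* ≈ 2.35

In steady state, investment equals break-even investment: s·k^α = (n + δ)·k.
Rearranging, k^(1−α) = s / (n + δ).
k^0.73 = 0.17 / (0.018 + 0.073) = 0.17 / 0.091 = 1.8681
k* = 1.8681^(1/0.73) ≈ 2.3539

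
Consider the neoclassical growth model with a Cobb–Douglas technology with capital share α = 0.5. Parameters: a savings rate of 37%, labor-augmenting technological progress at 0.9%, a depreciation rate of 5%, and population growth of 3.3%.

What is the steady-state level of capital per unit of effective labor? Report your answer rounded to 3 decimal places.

k* ≈ 16.174

Steady state requires s·f(k) = (n + g + δ)·k, i.e. s·k^α = (n + g + δ)·k.
Rearranging, k^(1−α) = s / (n + g + δ).
k^0.5 = 0.37 / (0.033 + 0.009 + 0.050) = 0.37 / 0.092 = 4.0217
k* = 4.0217^(1/0.5) ≈ 16.1741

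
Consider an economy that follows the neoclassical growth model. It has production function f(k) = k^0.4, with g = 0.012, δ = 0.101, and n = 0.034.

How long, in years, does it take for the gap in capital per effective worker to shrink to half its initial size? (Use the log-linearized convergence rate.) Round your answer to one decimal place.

Near the steady state the convergence rate is λ = (1 − α)(n + g + δ).
λ = (1 − 0.4) × 0.147 = 0.6 × 0.147 = 0.0882
Half-life = ln 2 / λ = 0.6931 / 0.0882 ≈ 7.86 years

about 7.9 years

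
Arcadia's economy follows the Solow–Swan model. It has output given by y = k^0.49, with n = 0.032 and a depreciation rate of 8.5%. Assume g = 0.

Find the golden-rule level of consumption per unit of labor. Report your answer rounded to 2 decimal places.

c_gold ≈ 2.02

At the golden rule, f'(k) = n + δ, so α·k^(α−1) = n + δ and k_gold = (α/(n + δ))^(1/(1−α)).
k_gold = (0.49/0.117)^(1/0.51) = 4.1880^1.9608 ≈ 16.5818
c_gold = f(k_gold) − (n + δ)·k_gold = 3.9593 − 0.117×16.5818 ≈ 2.0192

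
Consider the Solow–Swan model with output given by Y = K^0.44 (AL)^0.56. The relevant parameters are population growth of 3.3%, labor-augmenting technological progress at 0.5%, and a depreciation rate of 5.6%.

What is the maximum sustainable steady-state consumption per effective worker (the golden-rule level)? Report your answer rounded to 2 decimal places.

c_gold ≈ 1.88

At the golden rule, f'(k) = n + g + δ, so α·k^(α−1) = n + g + δ and k_gold = (α/(n + g + δ))^(1/(1−α)).
k_gold = (0.44/0.094)^(1/0.56) = 4.6809^1.7857 ≈ 15.7401
c_gold = f(k_gold) − (n + g + δ)·k_gold = 3.3627 − 0.094×15.7401 ≈ 1.8831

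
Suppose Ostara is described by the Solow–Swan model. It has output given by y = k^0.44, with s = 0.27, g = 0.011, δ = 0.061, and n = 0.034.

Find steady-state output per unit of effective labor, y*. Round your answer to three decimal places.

y* = 2.085

Steady state requires s·f(k) = (n + g + δ)·k, i.e. s·k^α = (n + g + δ)·k.
Dividing both sides by k: k^(1−α) = s / (n + g + δ).
k^0.56 = 0.27 / (0.034 + 0.011 + 0.061) = 0.27 / 0.106 = 2.5472
k* = 2.5472^(1/0.56) ≈ 5.3102
y* = (k*)^α = 5.3102^0.44 ≈ 2.0847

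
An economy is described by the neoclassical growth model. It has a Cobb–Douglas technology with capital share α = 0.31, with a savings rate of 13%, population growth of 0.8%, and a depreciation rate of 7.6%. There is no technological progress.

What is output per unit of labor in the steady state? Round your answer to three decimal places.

Steady state requires s·f(k) = (n + δ)·k, i.e. s·k^α = (n + δ)·k.
Rearranging, k^(1−α) = s / (n + δ).
k^0.69 = 0.13 / (0.008 + 0.076) = 0.13 / 0.084 = 1.5476
k* = 1.5476^(1/0.69) ≈ 1.8831
y* = (k*)^α = 1.8831^0.31 ≈ 1.2168

y* = 1.217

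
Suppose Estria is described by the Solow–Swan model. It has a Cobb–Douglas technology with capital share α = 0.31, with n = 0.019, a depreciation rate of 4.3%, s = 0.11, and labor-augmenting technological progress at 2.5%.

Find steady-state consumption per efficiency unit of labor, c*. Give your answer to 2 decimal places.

Steady state requires s·f(k) = (n + g + δ)·k, i.e. s·k^α = (n + g + δ)·k.
Dividing both sides by k: k^(1−α) = s / (n + g + δ).
k^0.69 = 0.11 / (0.019 + 0.025 + 0.043) = 0.11 / 0.087 = 1.2644
k* = 1.2644^(1/0.69) ≈ 1.4049
y* = (k*)^α = 1.4049^0.31 ≈ 1.1111
c* = (1 − s)·y* = (1 − 0.11) × 1.1111 ≈ 0.9889

c* ≈ 0.99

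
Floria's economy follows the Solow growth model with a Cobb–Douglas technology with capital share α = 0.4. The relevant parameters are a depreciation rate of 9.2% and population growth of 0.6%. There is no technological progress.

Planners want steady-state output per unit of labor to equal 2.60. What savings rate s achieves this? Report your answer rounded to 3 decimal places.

In steady state, investment equals break-even investment: s·k^α = (n + δ)·k.
Since y* = [s/(n + δ)]^(α/(1−α)), we have s/(n + δ) = (y*)^((1−α)/α) = 2.60^1.5 = 4.1924.
Therefore s = 4.1924 × (n + δ) = 4.1924 × 0.098 = 0.4109.

s ≈ 0.411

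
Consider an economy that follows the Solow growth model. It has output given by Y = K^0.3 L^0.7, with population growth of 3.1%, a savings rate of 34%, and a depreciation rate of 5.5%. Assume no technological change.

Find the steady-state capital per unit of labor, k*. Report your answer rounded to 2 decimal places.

k* = 7.13

At the steady state, Δk = 0, so s·k^α = (n + δ)·k.
Rearranging, k^(1−α) = s / (n + δ).
k^0.7 = 0.34 / (0.031 + 0.055) = 0.34 / 0.086 = 3.9535
k* = 3.9535^(1/0.7) ≈ 7.1258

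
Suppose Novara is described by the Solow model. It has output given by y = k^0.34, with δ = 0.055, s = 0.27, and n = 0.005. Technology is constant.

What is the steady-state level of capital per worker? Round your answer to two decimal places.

k* = 9.77

At the steady state, Δk = 0, so s·k^α = (n + δ)·k.
Dividing both sides by k: k^(1−α) = s / (n + δ).
k^0.66 = 0.27 / (0.005 + 0.055) = 0.27 / 0.060 = 4.5000
k* = 4.5000^(1/0.66) ≈ 9.7660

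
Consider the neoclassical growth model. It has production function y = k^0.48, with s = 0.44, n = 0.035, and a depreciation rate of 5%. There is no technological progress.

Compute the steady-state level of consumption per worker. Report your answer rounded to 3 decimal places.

At the steady state, Δk = 0, so s·k^α = (n + δ)·k.
Dividing both sides by k: k^(1−α) = s / (n + δ).
k^0.52 = 0.44 / (0.035 + 0.050) = 0.44 / 0.085 = 5.1765
k* = 5.1765^(1/0.52) ≈ 23.6128
y* = (k*)^α = 23.6128^0.48 ≈ 4.5615
c* = (1 − s)·y* = (1 − 0.44) × 4.5615 ≈ 2.5544

c* ≈ 2.554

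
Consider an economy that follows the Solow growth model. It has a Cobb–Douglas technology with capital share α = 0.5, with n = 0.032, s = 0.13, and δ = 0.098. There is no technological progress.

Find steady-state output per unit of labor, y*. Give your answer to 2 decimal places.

In steady state, investment equals break-even investment: s·k^α = (n + δ)·k.
Rearranging, k^(1−α) = s / (n + δ).
k^0.5 = 0.13 / (0.032 + 0.098) = 0.13 / 0.130 = 1.0000
k* = 1.0000^(1/0.5) ≈ 1.0000
y* = (k*)^α = 1.0000^0.5 ≈ 1.0000

y* ≈ 1.00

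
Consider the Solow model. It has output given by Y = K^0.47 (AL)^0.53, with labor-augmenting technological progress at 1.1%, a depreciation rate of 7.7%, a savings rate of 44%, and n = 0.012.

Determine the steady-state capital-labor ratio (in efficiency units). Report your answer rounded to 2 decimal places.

k* = 16.37

In steady state, investment equals break-even investment: s·k^α = (n + g + δ)·k.
Rearranging, k^(1−α) = s / (n + g + δ).
k^0.53 = 0.44 / (0.012 + 0.011 + 0.077) = 0.44 / 0.100 = 4.4000
k* = 4.4000^(1/0.53) ≈ 16.3705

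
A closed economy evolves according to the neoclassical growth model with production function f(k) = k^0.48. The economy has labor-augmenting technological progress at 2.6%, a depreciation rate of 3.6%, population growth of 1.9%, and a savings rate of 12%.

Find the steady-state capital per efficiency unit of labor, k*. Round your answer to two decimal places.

In steady state, investment equals break-even investment: s·k^α = (n + g + δ)·k.
Rearranging, k^(1−α) = s / (n + g + δ).
k^0.52 = 0.12 / (0.019 + 0.026 + 0.036) = 0.12 / 0.081 = 1.4815
k* = 1.4815^(1/0.52) ≈ 2.1295

k* ≈ 2.13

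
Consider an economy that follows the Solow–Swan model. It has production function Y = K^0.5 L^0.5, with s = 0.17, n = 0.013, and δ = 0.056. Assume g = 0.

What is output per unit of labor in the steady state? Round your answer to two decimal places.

y* ≈ 2.46

At the steady state, Δk = 0, so s·k^α = (n + δ)·k.
Dividing both sides by k: k^(1−α) = s / (n + δ).
k^0.5 = 0.17 / (0.013 + 0.056) = 0.17 / 0.069 = 2.4638
k* = 2.4638^(1/0.5) ≈ 6.0703
y* = (k*)^α = 6.0703^0.5 ≈ 2.4638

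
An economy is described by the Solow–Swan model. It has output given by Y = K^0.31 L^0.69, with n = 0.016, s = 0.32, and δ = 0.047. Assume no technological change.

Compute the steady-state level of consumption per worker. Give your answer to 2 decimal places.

c* = 1.41

In steady state, investment equals break-even investment: s·k^α = (n + δ)·k.
Rearranging, k^(1−α) = s / (n + δ).
k^0.69 = 0.32 / (0.016 + 0.047) = 0.32 / 0.063 = 5.0794
k* = 5.0794^(1/0.69) ≈ 10.5418
y* = (k*)^α = 10.5418^0.31 ≈ 2.0754
c* = (1 − s)·y* = (1 − 0.32) × 2.0754 ≈ 1.4113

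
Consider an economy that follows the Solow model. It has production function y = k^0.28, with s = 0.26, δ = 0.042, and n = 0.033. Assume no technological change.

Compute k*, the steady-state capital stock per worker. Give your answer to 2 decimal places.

At the steady state, Δk = 0, so s·k^α = (n + δ)·k.
Rearranging, k^(1−α) = s / (n + δ).
k^0.72 = 0.26 / (0.033 + 0.042) = 0.26 / 0.075 = 3.4667
k* = 3.4667^(1/0.72) ≈ 5.6219

k* ≈ 5.62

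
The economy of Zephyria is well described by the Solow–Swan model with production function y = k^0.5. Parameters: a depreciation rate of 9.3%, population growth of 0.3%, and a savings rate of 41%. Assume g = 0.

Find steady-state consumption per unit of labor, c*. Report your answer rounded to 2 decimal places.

In steady state, investment equals break-even investment: s·k^α = (n + δ)·k.
Dividing both sides by k: k^(1−α) = s / (n + δ).
k^0.5 = 0.41 / (0.003 + 0.093) = 0.41 / 0.096 = 4.2708
k* = 4.2708^(1/0.5) ≈ 18.2397
y* = (k*)^α = 18.2397^0.5 ≈ 4.2708
c* = (1 − s)·y* = (1 − 0.41) × 4.2708 ≈ 2.5198

c* = 2.52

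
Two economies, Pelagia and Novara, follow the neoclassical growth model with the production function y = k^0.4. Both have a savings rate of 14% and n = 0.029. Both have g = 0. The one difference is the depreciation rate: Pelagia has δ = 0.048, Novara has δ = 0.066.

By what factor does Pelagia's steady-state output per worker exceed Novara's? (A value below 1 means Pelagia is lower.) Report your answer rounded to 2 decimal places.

ratio ≈ 1.15

Steady-state y* = [s/(n + δ)]^(α/(1−α)), so the ratio is [ (s_P/(n + δ)_P) / (s_N/(n + δ)_N) ]^0.6667.
s_P/(n + δ)_P = 0.14/0.077 = 1.8182; s_N/(n + δ)_N = 0.14/0.095 = 1.4737.
Ratio = (1.8182/1.4737)^0.6667 = 1.2338^0.6667 ≈ 1.1504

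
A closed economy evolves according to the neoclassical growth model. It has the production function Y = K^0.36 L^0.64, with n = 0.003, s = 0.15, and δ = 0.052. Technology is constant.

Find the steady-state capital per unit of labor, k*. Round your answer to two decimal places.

In steady state, investment equals break-even investment: s·k^α = (n + δ)·k.
Dividing both sides by k: k^(1−α) = s / (n + δ).
k^0.64 = 0.15 / (0.003 + 0.052) = 0.15 / 0.055 = 2.7273
k* = 2.7273^(1/0.64) ≈ 4.7955

k* ≈ 4.80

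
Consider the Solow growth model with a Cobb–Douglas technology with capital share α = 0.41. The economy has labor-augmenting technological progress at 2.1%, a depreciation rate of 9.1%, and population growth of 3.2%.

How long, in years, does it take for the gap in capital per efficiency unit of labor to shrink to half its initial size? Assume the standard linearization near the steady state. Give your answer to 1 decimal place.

Near the steady state the convergence rate is λ = (1 − α)(n + g + δ).
λ = (1 − 0.41) × 0.144 = 0.59 × 0.144 = 0.08496
Half-life = ln 2 / λ = 0.6931 / 0.08496 ≈ 8.16 years

t_½ ≈ 8.2 years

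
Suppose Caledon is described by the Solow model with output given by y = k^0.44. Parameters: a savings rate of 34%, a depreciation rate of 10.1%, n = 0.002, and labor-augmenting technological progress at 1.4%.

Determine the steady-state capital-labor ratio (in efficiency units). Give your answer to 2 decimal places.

k* = 6.72

At the steady state, Δk = 0, so s·k^α = (n + g + δ)·k.
Dividing both sides by k: k^(1−α) = s / (n + g + δ).
k^0.56 = 0.34 / (0.002 + 0.014 + 0.101) = 0.34 / 0.117 = 2.9060
k* = 2.9060^(1/0.56) ≈ 6.7191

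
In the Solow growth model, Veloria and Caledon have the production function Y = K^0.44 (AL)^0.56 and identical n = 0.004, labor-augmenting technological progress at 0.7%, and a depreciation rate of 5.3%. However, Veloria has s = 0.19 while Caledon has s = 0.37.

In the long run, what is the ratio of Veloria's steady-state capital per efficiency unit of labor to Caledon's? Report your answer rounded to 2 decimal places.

ratio ≈ 0.30

Steady-state k* = [s/(n + g + δ)]^(1/(1−α)), so the ratio is [ (s_V/(n + g + δ)_V) / (s_C/(n + g + δ)_C) ]^1.7857.
s_V/(n + g + δ)_V = 0.19/0.064 = 2.9688; s_C/(n + g + δ)_C = 0.37/0.064 = 5.7813.
Ratio = (2.9688/5.7813)^1.7857 = 0.5135^1.7857 ≈ 0.3042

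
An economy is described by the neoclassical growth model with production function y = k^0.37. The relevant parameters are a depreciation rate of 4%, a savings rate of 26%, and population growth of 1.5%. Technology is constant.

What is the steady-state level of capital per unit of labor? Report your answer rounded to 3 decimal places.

At the steady state, Δk = 0, so s·k^α = (n + δ)·k.
Rearranging, k^(1−α) = s / (n + δ).
k^0.63 = 0.26 / (0.015 + 0.040) = 0.26 / 0.055 = 4.7273
k* = 4.7273^(1/0.63) ≈ 11.7710

k* = 11.771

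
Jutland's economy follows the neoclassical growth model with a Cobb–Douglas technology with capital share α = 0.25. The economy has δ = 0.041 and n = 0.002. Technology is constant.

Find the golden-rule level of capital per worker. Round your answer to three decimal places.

k_gold ≈ 10.454

The golden rule sets f'(k) = n + δ, i.e. α·k^(α−1) = n + δ.
So k^(1−α) = α / (n + δ) = 0.25 / 0.043 = 5.8140.
k_gold = 5.8140^(1/0.75) ≈ 10.4544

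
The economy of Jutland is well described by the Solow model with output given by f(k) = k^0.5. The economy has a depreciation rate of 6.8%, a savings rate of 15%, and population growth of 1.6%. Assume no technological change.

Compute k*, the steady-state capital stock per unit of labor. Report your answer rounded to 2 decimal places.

k* = 3.19

Steady state requires s·f(k) = (n + δ)·k, i.e. s·k^α = (n + δ)·k.
Dividing both sides by k: k^(1−α) = s / (n + δ).
k^0.5 = 0.15 / (0.016 + 0.068) = 0.15 / 0.084 = 1.7857
k* = 1.7857^(1/0.5) ≈ 3.1887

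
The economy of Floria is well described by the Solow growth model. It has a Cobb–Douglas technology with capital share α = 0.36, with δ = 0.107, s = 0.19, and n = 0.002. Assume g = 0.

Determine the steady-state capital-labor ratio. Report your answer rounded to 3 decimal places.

In steady state, investment equals break-even investment: s·k^α = (n + δ)·k.
Rearranging, k^(1−α) = s / (n + δ).
k^0.64 = 0.19 / (0.002 + 0.107) = 0.19 / 0.109 = 1.7431
k* = 1.7431^(1/0.64) ≈ 2.3827

k* = 2.383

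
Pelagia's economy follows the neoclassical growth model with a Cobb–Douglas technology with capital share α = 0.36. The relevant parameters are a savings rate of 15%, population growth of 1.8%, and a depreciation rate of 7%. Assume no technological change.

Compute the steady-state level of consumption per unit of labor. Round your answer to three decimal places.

c* = 1.147

Steady state requires s·f(k) = (n + δ)·k, i.e. s·k^α = (n + δ)·k.
Rearranging, k^(1−α) = s / (n + δ).
k^0.64 = 0.15 / (0.018 + 0.070) = 0.15 / 0.088 = 1.7045
k* = 1.7045^(1/0.64) ≈ 2.3008
y* = (k*)^α = 2.3008^0.36 ≈ 1.3498
c* = (1 − s)·y* = (1 − 0.15) × 1.3498 ≈ 1.1473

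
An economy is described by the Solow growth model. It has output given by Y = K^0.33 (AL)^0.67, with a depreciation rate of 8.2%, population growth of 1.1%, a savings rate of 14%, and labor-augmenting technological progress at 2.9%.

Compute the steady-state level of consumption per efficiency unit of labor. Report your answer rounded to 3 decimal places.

c* ≈ 0.920

Steady state requires s·f(k) = (n + g + δ)·k, i.e. s·k^α = (n + g + δ)·k.
Rearranging, k^(1−α) = s / (n + g + δ).
k^0.67 = 0.14 / (0.011 + 0.029 + 0.082) = 0.14 / 0.122 = 1.1475
k* = 1.1475^(1/0.67) ≈ 1.2280
y* = (k*)^α = 1.2280^0.33 ≈ 1.0701
c* = (1 − s)·y* = (1 − 0.14) × 1.0701 ≈ 0.9203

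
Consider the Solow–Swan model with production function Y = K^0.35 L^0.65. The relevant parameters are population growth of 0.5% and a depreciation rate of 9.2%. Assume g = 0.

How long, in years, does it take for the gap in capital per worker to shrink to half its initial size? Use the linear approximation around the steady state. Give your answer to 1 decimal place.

Near the steady state the convergence rate is λ = (1 − α)(n + δ).
λ = (1 − 0.35) × 0.097 = 0.65 × 0.097 = 0.06305
Half-life = ln 2 / λ = 0.6931 / 0.06305 ≈ 10.99 years

half-life ≈ 11.0 years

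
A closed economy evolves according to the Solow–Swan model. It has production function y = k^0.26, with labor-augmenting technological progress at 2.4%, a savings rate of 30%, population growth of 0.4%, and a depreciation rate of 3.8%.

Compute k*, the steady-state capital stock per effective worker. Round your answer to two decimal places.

In steady state, investment equals break-even investment: s·k^α = (n + g + δ)·k.
Rearranging, k^(1−α) = s / (n + g + δ).
k^0.74 = 0.30 / (0.004 + 0.024 + 0.038) = 0.30 / 0.066 = 4.5455
k* = 4.5455^(1/0.74) ≈ 7.7379

k* = 7.74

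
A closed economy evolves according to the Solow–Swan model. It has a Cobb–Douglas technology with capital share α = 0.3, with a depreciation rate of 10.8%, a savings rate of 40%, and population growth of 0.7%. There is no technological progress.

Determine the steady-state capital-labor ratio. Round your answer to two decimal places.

k* = 5.93

At the steady state, Δk = 0, so s·k^α = (n + δ)·k.
Dividing both sides by k: k^(1−α) = s / (n + δ).
k^0.7 = 0.40 / (0.007 + 0.108) = 0.40 / 0.115 = 3.4783
k* = 3.4783^(1/0.7) ≈ 5.9345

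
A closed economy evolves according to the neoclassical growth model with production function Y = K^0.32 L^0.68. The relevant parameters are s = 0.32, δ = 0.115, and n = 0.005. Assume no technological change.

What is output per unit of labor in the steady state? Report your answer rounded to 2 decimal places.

At the steady state, Δk = 0, so s·k^α = (n + δ)·k.
Dividing both sides by k: k^(1−α) = s / (n + δ).
k^0.68 = 0.32 / (0.005 + 0.115) = 0.32 / 0.120 = 2.6667
k* = 2.6667^(1/0.68) ≈ 4.2309
y* = (k*)^α = 4.2309^0.32 ≈ 1.5866

y* ≈ 1.59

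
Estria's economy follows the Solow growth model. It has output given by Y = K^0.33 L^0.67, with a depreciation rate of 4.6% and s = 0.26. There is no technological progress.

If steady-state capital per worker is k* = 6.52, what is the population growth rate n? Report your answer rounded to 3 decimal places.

n ≈ 0.028

In steady state, investment equals break-even investment: s·k^α = (n + δ)·k.
So s / (n + δ) = (k*)^(1−α) = 6.52^0.67 = 3.5119.
Therefore n + δ = s / 3.5119 = 0.26 / 3.5119 = 0.0740, so n = 0.0740 − 0.046 = 0.0280.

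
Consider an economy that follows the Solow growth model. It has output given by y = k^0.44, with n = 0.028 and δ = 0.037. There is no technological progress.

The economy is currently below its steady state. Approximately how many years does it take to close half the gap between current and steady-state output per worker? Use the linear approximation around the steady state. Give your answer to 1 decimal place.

Near the steady state the convergence rate is λ = (1 − α)(n + δ).
λ = (1 − 0.44) × 0.065 = 0.56 × 0.065 = 0.0364
Half-life = ln 2 / λ = 0.6931 / 0.0364 ≈ 19.04 years

t_½ ≈ 19.0 years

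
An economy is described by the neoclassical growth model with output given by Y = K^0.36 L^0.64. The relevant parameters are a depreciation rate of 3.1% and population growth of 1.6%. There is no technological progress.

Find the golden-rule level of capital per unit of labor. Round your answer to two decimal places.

The golden rule sets f'(k) = n + δ, i.e. α·k^(α−1) = n + δ.
So k^(1−α) = α / (n + δ) = 0.36 / 0.047 = 7.6596.
k_gold = 7.6596^(1/0.64) ≈ 24.0753

k_gold ≈ 24.08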